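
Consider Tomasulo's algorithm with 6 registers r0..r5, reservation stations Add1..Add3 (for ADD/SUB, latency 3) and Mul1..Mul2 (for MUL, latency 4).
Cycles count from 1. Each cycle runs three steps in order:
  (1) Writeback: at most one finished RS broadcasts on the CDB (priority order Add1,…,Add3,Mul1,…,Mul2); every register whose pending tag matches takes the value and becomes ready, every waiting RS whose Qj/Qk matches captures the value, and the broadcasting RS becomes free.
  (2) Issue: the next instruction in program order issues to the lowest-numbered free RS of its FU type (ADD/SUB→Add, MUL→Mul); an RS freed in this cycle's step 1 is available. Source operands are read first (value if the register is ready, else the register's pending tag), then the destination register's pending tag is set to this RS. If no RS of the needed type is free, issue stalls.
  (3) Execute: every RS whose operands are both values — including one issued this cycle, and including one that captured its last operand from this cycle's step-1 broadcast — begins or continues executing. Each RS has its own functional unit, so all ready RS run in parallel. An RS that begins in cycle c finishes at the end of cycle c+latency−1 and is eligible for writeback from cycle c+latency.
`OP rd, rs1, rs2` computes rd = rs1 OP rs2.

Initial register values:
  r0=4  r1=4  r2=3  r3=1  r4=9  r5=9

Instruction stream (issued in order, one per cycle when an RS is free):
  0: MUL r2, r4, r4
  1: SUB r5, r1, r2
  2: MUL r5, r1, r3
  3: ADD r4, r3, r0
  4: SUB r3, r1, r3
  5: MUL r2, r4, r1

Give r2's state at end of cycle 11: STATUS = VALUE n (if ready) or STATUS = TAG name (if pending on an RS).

STATUS = VALUE 20

c1: issue MUL r2<-Mul1 | r0:4,r1:4,r2:Mul1,r3:1,r4:9,r5:9
c2: issue SUB r5<-Add1 | r0:4,r1:4,r2:Mul1,r3:1,r4:9,r5:Add1
c3: issue MUL r5<-Mul2 | r0:4,r1:4,r2:Mul1,r3:1,r4:9,r5:Mul2
c4: issue ADD r4<-Add2 | r0:4,r1:4,r2:Mul1,r3:1,r4:Add2,r5:Mul2
c5: CDB Mul1=81; issue SUB r3<-Add3 | r0:4,r1:4,r2:81,r3:Add3,r4:Add2,r5:Mul2
c6: issue MUL r2<-Mul1 | r0:4,r1:4,r2:Mul1,r3:Add3,r4:Add2,r5:Mul2
c7: CDB Add2=5 | r0:4,r1:4,r2:Mul1,r3:Add3,r4:5,r5:Mul2
c8: CDB Add1=-77 | r0:4,r1:4,r2:Mul1,r3:Add3,r4:5,r5:Mul2
c9: CDB Add3=3 | r0:4,r1:4,r2:Mul1,r3:3,r4:5,r5:Mul2
c10: CDB Mul2=4 | r0:4,r1:4,r2:Mul1,r3:3,r4:5,r5:4
c11: CDB Mul1=20 | r0:4,r1:4,r2:20,r3:3,r4:5,r5:4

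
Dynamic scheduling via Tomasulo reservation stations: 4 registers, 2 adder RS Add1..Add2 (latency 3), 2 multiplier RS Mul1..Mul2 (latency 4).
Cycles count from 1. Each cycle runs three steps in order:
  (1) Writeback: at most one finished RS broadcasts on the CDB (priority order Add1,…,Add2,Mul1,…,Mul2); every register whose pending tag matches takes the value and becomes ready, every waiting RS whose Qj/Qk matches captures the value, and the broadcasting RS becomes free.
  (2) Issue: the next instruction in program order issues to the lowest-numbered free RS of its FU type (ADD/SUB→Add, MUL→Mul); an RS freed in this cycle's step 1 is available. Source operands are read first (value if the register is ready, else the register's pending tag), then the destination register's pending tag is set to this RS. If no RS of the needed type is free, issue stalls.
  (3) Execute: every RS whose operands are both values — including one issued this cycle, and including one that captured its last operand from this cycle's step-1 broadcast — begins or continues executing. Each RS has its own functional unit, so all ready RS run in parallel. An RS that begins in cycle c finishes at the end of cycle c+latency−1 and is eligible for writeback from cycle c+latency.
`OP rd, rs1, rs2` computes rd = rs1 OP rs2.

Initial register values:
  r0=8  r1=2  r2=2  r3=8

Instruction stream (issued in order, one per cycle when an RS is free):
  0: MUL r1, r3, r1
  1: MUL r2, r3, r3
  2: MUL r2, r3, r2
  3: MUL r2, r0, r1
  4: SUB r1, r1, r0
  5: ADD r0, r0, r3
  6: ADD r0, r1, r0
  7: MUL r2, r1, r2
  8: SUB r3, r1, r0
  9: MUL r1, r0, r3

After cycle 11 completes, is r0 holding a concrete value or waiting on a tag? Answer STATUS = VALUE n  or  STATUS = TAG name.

cycle 1: issue MUL r1<-Mul1 // r0:8,r1:Mul1,r2:2,r3:8
cycle 2: issue MUL r2<-Mul2 // r0:8,r1:Mul1,r2:Mul2,r3:8
cycle 3: stall // r0:8,r1:Mul1,r2:Mul2,r3:8
cycle 4: stall // r0:8,r1:Mul1,r2:Mul2,r3:8
cycle 5: CDB Mul1=16; issue MUL r2<-Mul1 // r0:8,r1:16,r2:Mul1,r3:8
cycle 6: CDB Mul2=64; issue MUL r2<-Mul2 // r0:8,r1:16,r2:Mul2,r3:8
cycle 7: issue SUB r1<-Add1 // r0:8,r1:Add1,r2:Mul2,r3:8
cycle 8: issue ADD r0<-Add2 // r0:Add2,r1:Add1,r2:Mul2,r3:8
cycle 9: stall // r0:Add2,r1:Add1,r2:Mul2,r3:8
cycle 10: CDB Add1=8; issue ADD r0<-Add1 // r0:Add1,r1:8,r2:Mul2,r3:8
cycle 11: CDB Add2=16; stall // r0:Add1,r1:8,r2:Mul2,r3:8

STATUS = TAG Add1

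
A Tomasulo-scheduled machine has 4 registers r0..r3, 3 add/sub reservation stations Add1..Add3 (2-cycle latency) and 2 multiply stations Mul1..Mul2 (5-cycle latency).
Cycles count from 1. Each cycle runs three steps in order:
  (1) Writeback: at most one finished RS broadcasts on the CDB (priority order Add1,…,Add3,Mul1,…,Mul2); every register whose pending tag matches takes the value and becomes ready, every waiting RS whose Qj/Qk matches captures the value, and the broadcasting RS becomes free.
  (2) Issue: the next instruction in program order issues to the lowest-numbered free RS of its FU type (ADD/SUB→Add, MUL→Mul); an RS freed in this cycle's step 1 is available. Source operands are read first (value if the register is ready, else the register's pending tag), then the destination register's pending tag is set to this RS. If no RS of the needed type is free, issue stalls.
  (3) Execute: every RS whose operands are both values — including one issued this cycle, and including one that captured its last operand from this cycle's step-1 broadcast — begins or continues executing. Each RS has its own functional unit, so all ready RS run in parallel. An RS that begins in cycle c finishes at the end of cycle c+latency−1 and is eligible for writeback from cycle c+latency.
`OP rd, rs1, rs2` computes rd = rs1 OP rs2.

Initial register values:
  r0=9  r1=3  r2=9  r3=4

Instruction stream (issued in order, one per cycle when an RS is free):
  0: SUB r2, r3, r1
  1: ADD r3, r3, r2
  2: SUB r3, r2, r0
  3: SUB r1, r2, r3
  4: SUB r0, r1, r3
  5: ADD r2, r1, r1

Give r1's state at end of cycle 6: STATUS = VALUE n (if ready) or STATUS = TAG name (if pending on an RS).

  c1: issue SUB r2<-Add1  regs: r0:9,r1:3,r2:Add1,r3:4
  c2: issue ADD r3<-Add2  regs: r0:9,r1:3,r2:Add1,r3:Add2
  c3: CDB Add1=1; issue SUB r3<-Add1  regs: r0:9,r1:3,r2:1,r3:Add1
  c4: issue SUB r1<-Add3  regs: r0:9,r1:Add3,r2:1,r3:Add1
  c5: CDB Add1=-8; issue SUB r0<-Add1  regs: r0:Add1,r1:Add3,r2:1,r3:-8
  c6: CDB Add2=5; issue ADD r2<-Add2  regs: r0:Add1,r1:Add3,r2:Add2,r3:-8

STATUS = TAG Add3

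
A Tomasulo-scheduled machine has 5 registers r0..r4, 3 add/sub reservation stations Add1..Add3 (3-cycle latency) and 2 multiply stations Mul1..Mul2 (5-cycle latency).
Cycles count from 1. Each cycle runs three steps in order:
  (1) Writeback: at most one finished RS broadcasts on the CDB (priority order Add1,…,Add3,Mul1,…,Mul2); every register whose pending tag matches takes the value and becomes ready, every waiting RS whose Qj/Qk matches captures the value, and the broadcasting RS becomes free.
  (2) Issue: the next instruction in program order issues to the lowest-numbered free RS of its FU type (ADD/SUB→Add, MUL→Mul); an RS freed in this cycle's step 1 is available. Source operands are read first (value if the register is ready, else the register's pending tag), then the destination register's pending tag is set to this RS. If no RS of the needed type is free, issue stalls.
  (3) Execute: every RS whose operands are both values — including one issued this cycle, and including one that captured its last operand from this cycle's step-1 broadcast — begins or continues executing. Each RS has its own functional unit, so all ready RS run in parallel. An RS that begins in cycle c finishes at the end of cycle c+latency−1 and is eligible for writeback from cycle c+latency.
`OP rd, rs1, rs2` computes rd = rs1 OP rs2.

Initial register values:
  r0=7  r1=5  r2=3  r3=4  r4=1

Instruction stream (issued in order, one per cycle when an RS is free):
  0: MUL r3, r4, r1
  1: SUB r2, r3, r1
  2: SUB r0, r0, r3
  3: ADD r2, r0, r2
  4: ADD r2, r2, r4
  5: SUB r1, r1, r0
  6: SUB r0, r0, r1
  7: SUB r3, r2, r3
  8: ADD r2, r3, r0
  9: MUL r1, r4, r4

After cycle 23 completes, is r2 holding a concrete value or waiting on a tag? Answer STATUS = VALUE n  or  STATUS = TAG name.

cycle 1: issue MUL r3<-Mul1 // r0:7,r1:5,r2:3,r3:Mul1,r4:1
cycle 2: issue SUB r2<-Add1 // r0:7,r1:5,r2:Add1,r3:Mul1,r4:1
cycle 3: issue SUB r0<-Add2 // r0:Add2,r1:5,r2:Add1,r3:Mul1,r4:1
cycle 4: issue ADD r2<-Add3 // r0:Add2,r1:5,r2:Add3,r3:Mul1,r4:1
cycle 5: stall // r0:Add2,r1:5,r2:Add3,r3:Mul1,r4:1
cycle 6: CDB Mul1=5; stall // r0:Add2,r1:5,r2:Add3,r3:5,r4:1
cycle 7: stall // r0:Add2,r1:5,r2:Add3,r3:5,r4:1
cycle 8: stall // r0:Add2,r1:5,r2:Add3,r3:5,r4:1
cycle 9: CDB Add1=0; issue ADD r2<-Add1 // r0:Add2,r1:5,r2:Add1,r3:5,r4:1
cycle 10: CDB Add2=2; issue SUB r1<-Add2 // r0:2,r1:Add2,r2:Add1,r3:5,r4:1
cycle 11: stall // r0:2,r1:Add2,r2:Add1,r3:5,r4:1
cycle 12: stall // r0:2,r1:Add2,r2:Add1,r3:5,r4:1
cycle 13: CDB Add2=3; issue SUB r0<-Add2 // r0:Add2,r1:3,r2:Add1,r3:5,r4:1
cycle 14: CDB Add3=2; issue SUB r3<-Add3 // r0:Add2,r1:3,r2:Add1,r3:Add3,r4:1
cycle 15: stall // r0:Add2,r1:3,r2:Add1,r3:Add3,r4:1
cycle 16: CDB Add2=-1; issue ADD r2<-Add2 // r0:-1,r1:3,r2:Add2,r3:Add3,r4:1
cycle 17: CDB Add1=3; issue MUL r1<-Mul1 // r0:-1,r1:Mul1,r2:Add2,r3:Add3,r4:1
cycle 18: - // r0:-1,r1:Mul1,r2:Add2,r3:Add3,r4:1
cycle 19: - // r0:-1,r1:Mul1,r2:Add2,r3:Add3,r4:1
cycle 20: CDB Add3=-2 // r0:-1,r1:Mul1,r2:Add2,r3:-2,r4:1
cycle 21: - // r0:-1,r1:Mul1,r2:Add2,r3:-2,r4:1
cycle 22: CDB Mul1=1 // r0:-1,r1:1,r2:Add2,r3:-2,r4:1
cycle 23: CDB Add2=-3 // r0:-1,r1:1,r2:-3,r3:-2,r4:1

STATUS = VALUE -3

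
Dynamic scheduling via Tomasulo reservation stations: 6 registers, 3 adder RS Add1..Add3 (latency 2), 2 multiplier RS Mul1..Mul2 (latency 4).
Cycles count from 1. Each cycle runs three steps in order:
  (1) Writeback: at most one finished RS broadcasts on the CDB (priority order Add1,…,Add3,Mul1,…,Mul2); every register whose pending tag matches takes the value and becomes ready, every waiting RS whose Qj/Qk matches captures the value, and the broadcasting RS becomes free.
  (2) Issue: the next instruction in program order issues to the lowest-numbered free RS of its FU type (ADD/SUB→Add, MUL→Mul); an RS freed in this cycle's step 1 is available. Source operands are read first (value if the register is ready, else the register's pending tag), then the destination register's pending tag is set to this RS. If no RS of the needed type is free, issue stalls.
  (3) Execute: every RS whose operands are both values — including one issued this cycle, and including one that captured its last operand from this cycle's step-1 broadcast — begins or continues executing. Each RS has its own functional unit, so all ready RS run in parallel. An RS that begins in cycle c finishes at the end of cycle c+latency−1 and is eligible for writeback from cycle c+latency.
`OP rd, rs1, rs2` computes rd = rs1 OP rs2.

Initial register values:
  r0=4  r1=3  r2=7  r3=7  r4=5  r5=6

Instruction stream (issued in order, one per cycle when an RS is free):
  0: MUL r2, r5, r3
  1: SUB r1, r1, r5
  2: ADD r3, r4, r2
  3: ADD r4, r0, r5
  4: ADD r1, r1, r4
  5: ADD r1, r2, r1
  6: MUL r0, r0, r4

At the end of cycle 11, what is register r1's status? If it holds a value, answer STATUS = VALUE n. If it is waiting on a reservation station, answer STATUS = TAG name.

STATUS = VALUE 49

c1: issue MUL r2<-Mul1 | r0:4,r1:3,r2:Mul1,r3:7,r4:5,r5:6
c2: issue SUB r1<-Add1 | r0:4,r1:Add1,r2:Mul1,r3:7,r4:5,r5:6
c3: issue ADD r3<-Add2 | r0:4,r1:Add1,r2:Mul1,r3:Add2,r4:5,r5:6
c4: CDB Add1=-3; issue ADD r4<-Add1 | r0:4,r1:-3,r2:Mul1,r3:Add2,r4:Add1,r5:6
c5: CDB Mul1=42; issue ADD r1<-Add3 | r0:4,r1:Add3,r2:42,r3:Add2,r4:Add1,r5:6
c6: CDB Add1=10; issue ADD r1<-Add1 | r0:4,r1:Add1,r2:42,r3:Add2,r4:10,r5:6
c7: CDB Add2=47; issue MUL r0<-Mul1 | r0:Mul1,r1:Add1,r2:42,r3:47,r4:10,r5:6
c8: CDB Add3=7 | r0:Mul1,r1:Add1,r2:42,r3:47,r4:10,r5:6
c9: - | r0:Mul1,r1:Add1,r2:42,r3:47,r4:10,r5:6
c10: CDB Add1=49 | r0:Mul1,r1:49,r2:42,r3:47,r4:10,r5:6
c11: CDB Mul1=40 | r0:40,r1:49,r2:42,r3:47,r4:10,r5:6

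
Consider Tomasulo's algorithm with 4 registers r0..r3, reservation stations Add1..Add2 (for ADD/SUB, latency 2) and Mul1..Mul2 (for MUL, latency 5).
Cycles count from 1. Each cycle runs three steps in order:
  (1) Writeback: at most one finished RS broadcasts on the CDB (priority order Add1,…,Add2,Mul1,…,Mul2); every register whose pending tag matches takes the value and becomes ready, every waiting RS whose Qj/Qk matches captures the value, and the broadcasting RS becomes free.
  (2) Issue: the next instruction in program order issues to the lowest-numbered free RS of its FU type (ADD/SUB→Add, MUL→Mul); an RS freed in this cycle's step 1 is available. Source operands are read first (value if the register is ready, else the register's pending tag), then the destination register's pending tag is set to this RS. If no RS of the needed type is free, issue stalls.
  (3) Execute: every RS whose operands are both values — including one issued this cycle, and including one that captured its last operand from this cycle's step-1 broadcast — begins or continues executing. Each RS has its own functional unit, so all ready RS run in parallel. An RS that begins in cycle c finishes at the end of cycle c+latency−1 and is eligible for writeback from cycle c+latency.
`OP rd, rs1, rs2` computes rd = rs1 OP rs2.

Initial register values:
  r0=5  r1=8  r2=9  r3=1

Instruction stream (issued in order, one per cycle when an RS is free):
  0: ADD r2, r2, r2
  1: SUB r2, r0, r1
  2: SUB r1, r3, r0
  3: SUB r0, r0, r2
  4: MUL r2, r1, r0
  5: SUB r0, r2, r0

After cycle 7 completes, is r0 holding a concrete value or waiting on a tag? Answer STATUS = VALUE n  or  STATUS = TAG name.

STATUS = TAG Add1

c1: issue ADD r2<-Add1 | r0:5,r1:8,r2:Add1,r3:1
c2: issue SUB r2<-Add2 | r0:5,r1:8,r2:Add2,r3:1
c3: CDB Add1=18; issue SUB r1<-Add1 | r0:5,r1:Add1,r2:Add2,r3:1
c4: CDB Add2=-3; issue SUB r0<-Add2 | r0:Add2,r1:Add1,r2:-3,r3:1
c5: CDB Add1=-4; issue MUL r2<-Mul1 | r0:Add2,r1:-4,r2:Mul1,r3:1
c6: CDB Add2=8; issue SUB r0<-Add1 | r0:Add1,r1:-4,r2:Mul1,r3:1
c7: - | r0:Add1,r1:-4,r2:Mul1,r3:1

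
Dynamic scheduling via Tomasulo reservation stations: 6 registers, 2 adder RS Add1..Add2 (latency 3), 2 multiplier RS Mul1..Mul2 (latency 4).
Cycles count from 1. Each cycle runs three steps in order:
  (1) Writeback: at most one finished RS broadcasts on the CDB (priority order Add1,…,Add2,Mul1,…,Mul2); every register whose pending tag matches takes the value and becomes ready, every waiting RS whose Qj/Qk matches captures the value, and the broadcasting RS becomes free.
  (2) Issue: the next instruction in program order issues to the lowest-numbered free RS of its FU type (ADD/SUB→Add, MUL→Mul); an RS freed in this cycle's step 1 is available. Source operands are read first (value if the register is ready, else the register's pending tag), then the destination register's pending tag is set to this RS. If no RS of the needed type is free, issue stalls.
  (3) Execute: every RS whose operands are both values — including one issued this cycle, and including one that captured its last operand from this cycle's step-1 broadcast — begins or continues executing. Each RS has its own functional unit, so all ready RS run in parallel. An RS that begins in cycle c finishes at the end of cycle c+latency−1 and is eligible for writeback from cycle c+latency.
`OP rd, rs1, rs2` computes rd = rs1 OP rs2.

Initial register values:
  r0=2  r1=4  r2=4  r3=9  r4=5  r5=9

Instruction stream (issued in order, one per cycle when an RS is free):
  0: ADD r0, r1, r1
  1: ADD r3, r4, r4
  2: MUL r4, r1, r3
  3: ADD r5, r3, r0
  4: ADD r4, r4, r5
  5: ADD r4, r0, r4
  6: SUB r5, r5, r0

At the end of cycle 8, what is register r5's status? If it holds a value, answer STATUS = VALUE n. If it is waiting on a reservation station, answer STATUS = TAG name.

  c1: issue ADD r0<-Add1  regs: r0:Add1,r1:4,r2:4,r3:9,r4:5,r5:9
  c2: issue ADD r3<-Add2  regs: r0:Add1,r1:4,r2:4,r3:Add2,r4:5,r5:9
  c3: issue MUL r4<-Mul1  regs: r0:Add1,r1:4,r2:4,r3:Add2,r4:Mul1,r5:9
  c4: CDB Add1=8; issue ADD r5<-Add1  regs: r0:8,r1:4,r2:4,r3:Add2,r4:Mul1,r5:Add1
  c5: CDB Add2=10; issue ADD r4<-Add2  regs: r0:8,r1:4,r2:4,r3:10,r4:Add2,r5:Add1
  c6: stall  regs: r0:8,r1:4,r2:4,r3:10,r4:Add2,r5:Add1
  c7: stall  regs: r0:8,r1:4,r2:4,r3:10,r4:Add2,r5:Add1
  c8: CDB Add1=18; issue ADD r4<-Add1  regs: r0:8,r1:4,r2:4,r3:10,r4:Add1,r5:18

STATUS = VALUE 18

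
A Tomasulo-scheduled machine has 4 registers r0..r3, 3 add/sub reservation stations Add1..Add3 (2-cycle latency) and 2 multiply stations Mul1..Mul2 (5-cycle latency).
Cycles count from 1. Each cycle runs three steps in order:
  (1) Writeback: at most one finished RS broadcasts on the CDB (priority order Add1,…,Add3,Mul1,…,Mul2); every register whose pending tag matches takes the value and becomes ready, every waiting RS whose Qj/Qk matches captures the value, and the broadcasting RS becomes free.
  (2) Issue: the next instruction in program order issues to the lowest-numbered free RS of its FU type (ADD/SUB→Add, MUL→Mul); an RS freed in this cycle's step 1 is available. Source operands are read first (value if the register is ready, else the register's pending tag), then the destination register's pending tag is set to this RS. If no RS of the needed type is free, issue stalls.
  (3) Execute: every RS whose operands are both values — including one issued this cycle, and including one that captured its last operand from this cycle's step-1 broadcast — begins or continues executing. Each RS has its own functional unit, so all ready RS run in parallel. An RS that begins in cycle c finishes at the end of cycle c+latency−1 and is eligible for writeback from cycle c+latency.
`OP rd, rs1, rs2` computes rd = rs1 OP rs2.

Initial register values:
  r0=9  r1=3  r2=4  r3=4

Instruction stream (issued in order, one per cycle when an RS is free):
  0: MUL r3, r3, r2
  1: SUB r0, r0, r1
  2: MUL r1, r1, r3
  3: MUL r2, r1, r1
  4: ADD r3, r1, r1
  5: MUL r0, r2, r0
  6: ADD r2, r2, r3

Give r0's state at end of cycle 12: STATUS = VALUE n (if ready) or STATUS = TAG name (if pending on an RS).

STATUS = TAG Mul2

  c1: issue MUL r3<-Mul1  regs: r0:9,r1:3,r2:4,r3:Mul1
  c2: issue SUB r0<-Add1  regs: r0:Add1,r1:3,r2:4,r3:Mul1
  c3: issue MUL r1<-Mul2  regs: r0:Add1,r1:Mul2,r2:4,r3:Mul1
  c4: CDB Add1=6; stall  regs: r0:6,r1:Mul2,r2:4,r3:Mul1
  c5: stall  regs: r0:6,r1:Mul2,r2:4,r3:Mul1
  c6: CDB Mul1=16; issue MUL r2<-Mul1  regs: r0:6,r1:Mul2,r2:Mul1,r3:16
  c7: issue ADD r3<-Add1  regs: r0:6,r1:Mul2,r2:Mul1,r3:Add1
  c8: stall  regs: r0:6,r1:Mul2,r2:Mul1,r3:Add1
  c9: stall  regs: r0:6,r1:Mul2,r2:Mul1,r3:Add1
  c10: stall  regs: r0:6,r1:Mul2,r2:Mul1,r3:Add1
  c11: CDB Mul2=48; issue MUL r0<-Mul2  regs: r0:Mul2,r1:48,r2:Mul1,r3:Add1
  c12: issue ADD r2<-Add2  regs: r0:Mul2,r1:48,r2:Add2,r3:Add1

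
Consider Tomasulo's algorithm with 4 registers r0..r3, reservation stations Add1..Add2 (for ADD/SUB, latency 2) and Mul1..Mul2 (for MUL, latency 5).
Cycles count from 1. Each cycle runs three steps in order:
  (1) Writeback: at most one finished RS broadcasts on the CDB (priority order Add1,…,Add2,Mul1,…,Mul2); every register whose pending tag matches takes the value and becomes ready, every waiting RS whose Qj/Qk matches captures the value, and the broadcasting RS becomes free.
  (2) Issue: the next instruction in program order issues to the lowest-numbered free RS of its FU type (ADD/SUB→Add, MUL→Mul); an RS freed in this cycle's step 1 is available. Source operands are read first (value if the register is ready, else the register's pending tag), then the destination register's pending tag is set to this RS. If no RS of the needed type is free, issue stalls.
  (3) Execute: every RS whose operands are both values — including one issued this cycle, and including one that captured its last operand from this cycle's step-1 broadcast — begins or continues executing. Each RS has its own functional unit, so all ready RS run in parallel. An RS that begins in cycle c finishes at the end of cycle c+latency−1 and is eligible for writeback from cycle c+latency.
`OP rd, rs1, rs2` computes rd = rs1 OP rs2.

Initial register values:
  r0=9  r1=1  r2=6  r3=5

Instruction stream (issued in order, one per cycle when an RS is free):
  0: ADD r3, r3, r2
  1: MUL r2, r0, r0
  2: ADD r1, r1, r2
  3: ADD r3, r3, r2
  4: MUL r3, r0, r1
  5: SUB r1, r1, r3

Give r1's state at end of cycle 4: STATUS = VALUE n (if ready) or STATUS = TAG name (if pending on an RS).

STATUS = TAG Add1

  c1: issue ADD r3<-Add1  regs: r0:9,r1:1,r2:6,r3:Add1
  c2: issue MUL r2<-Mul1  regs: r0:9,r1:1,r2:Mul1,r3:Add1
  c3: CDB Add1=11; issue ADD r1<-Add1  regs: r0:9,r1:Add1,r2:Mul1,r3:11
  c4: issue ADD r3<-Add2  regs: r0:9,r1:Add1,r2:Mul1,r3:Add2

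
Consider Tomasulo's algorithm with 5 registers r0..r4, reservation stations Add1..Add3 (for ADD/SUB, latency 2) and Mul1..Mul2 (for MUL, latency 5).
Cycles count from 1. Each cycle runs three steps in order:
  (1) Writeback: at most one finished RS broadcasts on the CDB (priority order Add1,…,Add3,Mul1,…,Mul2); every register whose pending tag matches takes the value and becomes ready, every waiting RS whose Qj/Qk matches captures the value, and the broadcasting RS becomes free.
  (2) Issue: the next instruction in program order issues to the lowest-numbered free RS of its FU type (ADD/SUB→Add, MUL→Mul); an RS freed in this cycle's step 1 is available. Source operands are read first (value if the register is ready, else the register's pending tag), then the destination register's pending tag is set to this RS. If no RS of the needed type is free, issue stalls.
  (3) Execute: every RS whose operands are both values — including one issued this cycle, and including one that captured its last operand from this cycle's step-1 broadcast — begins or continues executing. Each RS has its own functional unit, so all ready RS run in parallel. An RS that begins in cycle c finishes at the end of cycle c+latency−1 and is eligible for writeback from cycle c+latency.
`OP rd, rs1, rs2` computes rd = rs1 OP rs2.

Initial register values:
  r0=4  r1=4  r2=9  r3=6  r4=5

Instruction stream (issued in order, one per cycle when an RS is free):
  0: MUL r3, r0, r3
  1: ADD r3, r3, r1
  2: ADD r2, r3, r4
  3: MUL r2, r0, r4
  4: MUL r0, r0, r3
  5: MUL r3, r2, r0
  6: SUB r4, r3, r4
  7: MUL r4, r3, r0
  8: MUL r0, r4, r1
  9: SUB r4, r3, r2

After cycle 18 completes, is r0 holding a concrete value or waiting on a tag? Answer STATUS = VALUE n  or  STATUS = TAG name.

  c1: issue MUL r3<-Mul1  regs: r0:4,r1:4,r2:9,r3:Mul1,r4:5
  c2: issue ADD r3<-Add1  regs: r0:4,r1:4,r2:9,r3:Add1,r4:5
  c3: issue ADD r2<-Add2  regs: r0:4,r1:4,r2:Add2,r3:Add1,r4:5
  c4: issue MUL r2<-Mul2  regs: r0:4,r1:4,r2:Mul2,r3:Add1,r4:5
  c5: stall  regs: r0:4,r1:4,r2:Mul2,r3:Add1,r4:5
  c6: CDB Mul1=24; issue MUL r0<-Mul1  regs: r0:Mul1,r1:4,r2:Mul2,r3:Add1,r4:5
  c7: stall  regs: r0:Mul1,r1:4,r2:Mul2,r3:Add1,r4:5
  c8: CDB Add1=28; stall  regs: r0:Mul1,r1:4,r2:Mul2,r3:28,r4:5
  c9: CDB Mul2=20; issue MUL r3<-Mul2  regs: r0:Mul1,r1:4,r2:20,r3:Mul2,r4:5
  c10: CDB Add2=33; issue SUB r4<-Add1  regs: r0:Mul1,r1:4,r2:20,r3:Mul2,r4:Add1
  c11: stall  regs: r0:Mul1,r1:4,r2:20,r3:Mul2,r4:Add1
  c12: stall  regs: r0:Mul1,r1:4,r2:20,r3:Mul2,r4:Add1
  c13: CDB Mul1=112; issue MUL r4<-Mul1  regs: r0:112,r1:4,r2:20,r3:Mul2,r4:Mul1
  c14: stall  regs: r0:112,r1:4,r2:20,r3:Mul2,r4:Mul1
  c15: stall  regs: r0:112,r1:4,r2:20,r3:Mul2,r4:Mul1
  c16: stall  regs: r0:112,r1:4,r2:20,r3:Mul2,r4:Mul1
  c17: stall  regs: r0:112,r1:4,r2:20,r3:Mul2,r4:Mul1
  c18: CDB Mul2=2240; issue MUL r0<-Mul2  regs: r0:Mul2,r1:4,r2:20,r3:2240,r4:Mul1

STATUS = TAG Mul2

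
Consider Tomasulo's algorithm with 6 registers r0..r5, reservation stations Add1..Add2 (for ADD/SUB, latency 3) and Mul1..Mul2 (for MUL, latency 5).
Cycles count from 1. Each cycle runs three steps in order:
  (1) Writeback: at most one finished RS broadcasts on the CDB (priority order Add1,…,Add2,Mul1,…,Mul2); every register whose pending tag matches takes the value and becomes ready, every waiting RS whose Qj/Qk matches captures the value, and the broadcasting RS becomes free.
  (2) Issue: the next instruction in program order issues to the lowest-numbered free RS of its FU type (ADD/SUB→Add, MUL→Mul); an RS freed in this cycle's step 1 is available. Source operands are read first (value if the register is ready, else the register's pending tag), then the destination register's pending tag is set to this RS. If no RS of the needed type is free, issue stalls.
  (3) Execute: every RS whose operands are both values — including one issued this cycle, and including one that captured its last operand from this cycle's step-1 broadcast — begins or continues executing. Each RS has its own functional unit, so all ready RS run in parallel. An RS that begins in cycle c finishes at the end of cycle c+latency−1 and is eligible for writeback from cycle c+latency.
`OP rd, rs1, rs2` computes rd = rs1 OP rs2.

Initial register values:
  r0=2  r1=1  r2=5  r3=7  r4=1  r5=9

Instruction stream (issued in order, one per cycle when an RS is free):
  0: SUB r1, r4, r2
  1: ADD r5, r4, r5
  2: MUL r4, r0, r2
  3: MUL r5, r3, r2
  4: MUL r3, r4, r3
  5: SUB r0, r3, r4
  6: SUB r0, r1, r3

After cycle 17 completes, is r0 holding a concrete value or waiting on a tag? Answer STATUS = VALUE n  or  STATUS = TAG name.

c1: issue SUB r1<-Add1 | r0:2,r1:Add1,r2:5,r3:7,r4:1,r5:9
c2: issue ADD r5<-Add2 | r0:2,r1:Add1,r2:5,r3:7,r4:1,r5:Add2
c3: issue MUL r4<-Mul1 | r0:2,r1:Add1,r2:5,r3:7,r4:Mul1,r5:Add2
c4: CDB Add1=-4; issue MUL r5<-Mul2 | r0:2,r1:-4,r2:5,r3:7,r4:Mul1,r5:Mul2
c5: CDB Add2=10; stall | r0:2,r1:-4,r2:5,r3:7,r4:Mul1,r5:Mul2
c6: stall | r0:2,r1:-4,r2:5,r3:7,r4:Mul1,r5:Mul2
c7: stall | r0:2,r1:-4,r2:5,r3:7,r4:Mul1,r5:Mul2
c8: CDB Mul1=10; issue MUL r3<-Mul1 | r0:2,r1:-4,r2:5,r3:Mul1,r4:10,r5:Mul2
c9: CDB Mul2=35; issue SUB r0<-Add1 | r0:Add1,r1:-4,r2:5,r3:Mul1,r4:10,r5:35
c10: issue SUB r0<-Add2 | r0:Add2,r1:-4,r2:5,r3:Mul1,r4:10,r5:35
c11: - | r0:Add2,r1:-4,r2:5,r3:Mul1,r4:10,r5:35
c12: - | r0:Add2,r1:-4,r2:5,r3:Mul1,r4:10,r5:35
c13: CDB Mul1=70 | r0:Add2,r1:-4,r2:5,r3:70,r4:10,r5:35
c14: - | r0:Add2,r1:-4,r2:5,r3:70,r4:10,r5:35
c15: - | r0:Add2,r1:-4,r2:5,r3:70,r4:10,r5:35
c16: CDB Add1=60 | r0:Add2,r1:-4,r2:5,r3:70,r4:10,r5:35
c17: CDB Add2=-74 | r0:-74,r1:-4,r2:5,r3:70,r4:10,r5:35

STATUS = VALUE -74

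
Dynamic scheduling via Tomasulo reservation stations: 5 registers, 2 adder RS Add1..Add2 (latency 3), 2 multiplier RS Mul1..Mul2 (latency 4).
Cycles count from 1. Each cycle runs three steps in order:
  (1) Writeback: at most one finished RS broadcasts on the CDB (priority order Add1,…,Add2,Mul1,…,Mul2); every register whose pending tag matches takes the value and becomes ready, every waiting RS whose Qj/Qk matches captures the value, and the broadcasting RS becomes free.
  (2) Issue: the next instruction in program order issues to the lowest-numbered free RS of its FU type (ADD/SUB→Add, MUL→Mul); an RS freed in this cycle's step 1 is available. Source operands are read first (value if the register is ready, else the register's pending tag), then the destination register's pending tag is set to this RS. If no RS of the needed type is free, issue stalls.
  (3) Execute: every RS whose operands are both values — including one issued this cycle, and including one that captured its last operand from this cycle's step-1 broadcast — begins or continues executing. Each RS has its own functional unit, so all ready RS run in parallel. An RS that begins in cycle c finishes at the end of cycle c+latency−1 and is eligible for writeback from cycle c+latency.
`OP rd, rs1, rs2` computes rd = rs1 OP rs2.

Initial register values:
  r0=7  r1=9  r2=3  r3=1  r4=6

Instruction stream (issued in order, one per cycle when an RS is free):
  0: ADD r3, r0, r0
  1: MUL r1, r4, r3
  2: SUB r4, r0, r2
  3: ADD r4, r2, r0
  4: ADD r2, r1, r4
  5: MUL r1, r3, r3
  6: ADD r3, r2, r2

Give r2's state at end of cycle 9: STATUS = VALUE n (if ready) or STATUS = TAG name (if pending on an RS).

STATUS = TAG Add2

c1: issue ADD r3<-Add1 | r0:7,r1:9,r2:3,r3:Add1,r4:6
c2: issue MUL r1<-Mul1 | r0:7,r1:Mul1,r2:3,r3:Add1,r4:6
c3: issue SUB r4<-Add2 | r0:7,r1:Mul1,r2:3,r3:Add1,r4:Add2
c4: CDB Add1=14; issue ADD r4<-Add1 | r0:7,r1:Mul1,r2:3,r3:14,r4:Add1
c5: stall | r0:7,r1:Mul1,r2:3,r3:14,r4:Add1
c6: CDB Add2=4; issue ADD r2<-Add2 | r0:7,r1:Mul1,r2:Add2,r3:14,r4:Add1
c7: CDB Add1=10; issue MUL r1<-Mul2 | r0:7,r1:Mul2,r2:Add2,r3:14,r4:10
c8: CDB Mul1=84; issue ADD r3<-Add1 | r0:7,r1:Mul2,r2:Add2,r3:Add1,r4:10
c9: - | r0:7,r1:Mul2,r2:Add2,r3:Add1,r4:10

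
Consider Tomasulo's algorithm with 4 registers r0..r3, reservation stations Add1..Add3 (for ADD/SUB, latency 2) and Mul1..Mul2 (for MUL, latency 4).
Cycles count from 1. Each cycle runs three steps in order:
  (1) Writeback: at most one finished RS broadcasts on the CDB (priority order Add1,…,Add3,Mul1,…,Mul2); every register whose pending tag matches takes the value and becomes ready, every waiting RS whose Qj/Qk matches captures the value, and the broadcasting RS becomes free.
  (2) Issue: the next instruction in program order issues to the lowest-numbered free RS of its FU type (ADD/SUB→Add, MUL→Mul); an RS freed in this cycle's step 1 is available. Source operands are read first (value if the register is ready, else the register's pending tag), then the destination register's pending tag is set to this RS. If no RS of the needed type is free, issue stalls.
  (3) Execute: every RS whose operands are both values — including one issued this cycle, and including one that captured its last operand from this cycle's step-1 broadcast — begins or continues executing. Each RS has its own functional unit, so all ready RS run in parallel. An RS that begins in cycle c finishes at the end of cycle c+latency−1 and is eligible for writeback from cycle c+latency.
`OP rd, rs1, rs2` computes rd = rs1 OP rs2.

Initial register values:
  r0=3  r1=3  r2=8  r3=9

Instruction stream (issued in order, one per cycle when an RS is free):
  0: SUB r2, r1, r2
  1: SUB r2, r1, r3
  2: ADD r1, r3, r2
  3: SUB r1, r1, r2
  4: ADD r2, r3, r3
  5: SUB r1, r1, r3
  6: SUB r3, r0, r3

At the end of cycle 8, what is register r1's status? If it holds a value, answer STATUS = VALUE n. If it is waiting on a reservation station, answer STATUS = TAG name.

STATUS = TAG Add1

  c1: issue SUB r2<-Add1  regs: r0:3,r1:3,r2:Add1,r3:9
  c2: issue SUB r2<-Add2  regs: r0:3,r1:3,r2:Add2,r3:9
  c3: CDB Add1=-5; issue ADD r1<-Add1  regs: r0:3,r1:Add1,r2:Add2,r3:9
  c4: CDB Add2=-6; issue SUB r1<-Add2  regs: r0:3,r1:Add2,r2:-6,r3:9
  c5: issue ADD r2<-Add3  regs: r0:3,r1:Add2,r2:Add3,r3:9
  c6: CDB Add1=3; issue SUB r1<-Add1  regs: r0:3,r1:Add1,r2:Add3,r3:9
  c7: CDB Add3=18; issue SUB r3<-Add3  regs: r0:3,r1:Add1,r2:18,r3:Add3
  c8: CDB Add2=9  regs: r0:3,r1:Add1,r2:18,r3:Add3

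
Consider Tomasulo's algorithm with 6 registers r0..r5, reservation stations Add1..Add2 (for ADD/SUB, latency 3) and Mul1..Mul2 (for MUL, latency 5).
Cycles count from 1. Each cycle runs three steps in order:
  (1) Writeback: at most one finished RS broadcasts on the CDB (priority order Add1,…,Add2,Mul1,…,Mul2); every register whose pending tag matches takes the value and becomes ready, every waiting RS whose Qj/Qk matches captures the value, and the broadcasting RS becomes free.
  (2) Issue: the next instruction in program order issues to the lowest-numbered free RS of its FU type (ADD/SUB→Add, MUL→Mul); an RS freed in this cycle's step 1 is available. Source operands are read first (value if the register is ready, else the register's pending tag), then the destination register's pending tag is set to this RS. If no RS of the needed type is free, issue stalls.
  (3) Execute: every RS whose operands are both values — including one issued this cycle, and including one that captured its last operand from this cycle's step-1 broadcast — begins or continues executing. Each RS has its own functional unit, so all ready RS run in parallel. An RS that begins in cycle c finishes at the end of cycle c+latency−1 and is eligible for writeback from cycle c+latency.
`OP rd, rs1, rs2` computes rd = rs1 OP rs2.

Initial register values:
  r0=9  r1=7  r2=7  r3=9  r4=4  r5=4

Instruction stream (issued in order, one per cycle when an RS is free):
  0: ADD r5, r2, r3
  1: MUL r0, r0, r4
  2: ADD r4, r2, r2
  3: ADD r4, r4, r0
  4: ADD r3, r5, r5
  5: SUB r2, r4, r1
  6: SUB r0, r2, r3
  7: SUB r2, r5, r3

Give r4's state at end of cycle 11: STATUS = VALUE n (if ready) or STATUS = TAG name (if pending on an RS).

STATUS = VALUE 50

c1: issue ADD r5<-Add1 | r0:9,r1:7,r2:7,r3:9,r4:4,r5:Add1
c2: issue MUL r0<-Mul1 | r0:Mul1,r1:7,r2:7,r3:9,r4:4,r5:Add1
c3: issue ADD r4<-Add2 | r0:Mul1,r1:7,r2:7,r3:9,r4:Add2,r5:Add1
c4: CDB Add1=16; issue ADD r4<-Add1 | r0:Mul1,r1:7,r2:7,r3:9,r4:Add1,r5:16
c5: stall | r0:Mul1,r1:7,r2:7,r3:9,r4:Add1,r5:16
c6: CDB Add2=14; issue ADD r3<-Add2 | r0:Mul1,r1:7,r2:7,r3:Add2,r4:Add1,r5:16
c7: CDB Mul1=36; stall | r0:36,r1:7,r2:7,r3:Add2,r4:Add1,r5:16
c8: stall | r0:36,r1:7,r2:7,r3:Add2,r4:Add1,r5:16
c9: CDB Add2=32; issue SUB r2<-Add2 | r0:36,r1:7,r2:Add2,r3:32,r4:Add1,r5:16
c10: CDB Add1=50; issue SUB r0<-Add1 | r0:Add1,r1:7,r2:Add2,r3:32,r4:50,r5:16
c11: stall | r0:Add1,r1:7,r2:Add2,r3:32,r4:50,r5:16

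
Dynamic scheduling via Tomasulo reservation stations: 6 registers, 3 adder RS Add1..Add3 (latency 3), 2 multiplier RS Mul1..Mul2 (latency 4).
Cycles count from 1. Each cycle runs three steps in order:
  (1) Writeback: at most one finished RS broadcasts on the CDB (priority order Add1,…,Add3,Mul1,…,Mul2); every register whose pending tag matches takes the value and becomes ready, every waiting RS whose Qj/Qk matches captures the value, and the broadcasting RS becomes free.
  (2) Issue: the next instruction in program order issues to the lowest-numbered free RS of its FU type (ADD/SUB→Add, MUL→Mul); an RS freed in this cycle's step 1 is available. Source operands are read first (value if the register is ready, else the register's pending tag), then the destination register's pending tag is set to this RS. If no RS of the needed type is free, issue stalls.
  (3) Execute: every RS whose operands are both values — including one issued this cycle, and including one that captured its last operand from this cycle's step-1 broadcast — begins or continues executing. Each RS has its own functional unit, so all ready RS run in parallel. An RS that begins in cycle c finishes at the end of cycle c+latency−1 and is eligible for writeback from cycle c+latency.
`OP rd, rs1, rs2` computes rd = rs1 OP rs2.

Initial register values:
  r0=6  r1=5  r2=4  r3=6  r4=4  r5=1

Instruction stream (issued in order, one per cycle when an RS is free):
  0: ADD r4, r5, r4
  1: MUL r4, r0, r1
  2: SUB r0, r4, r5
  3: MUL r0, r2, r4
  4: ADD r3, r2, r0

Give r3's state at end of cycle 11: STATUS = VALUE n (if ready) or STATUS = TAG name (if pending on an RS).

STATUS = TAG Add1

c1: issue ADD r4<-Add1 | r0:6,r1:5,r2:4,r3:6,r4:Add1,r5:1
c2: issue MUL r4<-Mul1 | r0:6,r1:5,r2:4,r3:6,r4:Mul1,r5:1
c3: issue SUB r0<-Add2 | r0:Add2,r1:5,r2:4,r3:6,r4:Mul1,r5:1
c4: CDB Add1=5; issue MUL r0<-Mul2 | r0:Mul2,r1:5,r2:4,r3:6,r4:Mul1,r5:1
c5: issue ADD r3<-Add1 | r0:Mul2,r1:5,r2:4,r3:Add1,r4:Mul1,r5:1
c6: CDB Mul1=30 | r0:Mul2,r1:5,r2:4,r3:Add1,r4:30,r5:1
c7: - | r0:Mul2,r1:5,r2:4,r3:Add1,r4:30,r5:1
c8: - | r0:Mul2,r1:5,r2:4,r3:Add1,r4:30,r5:1
c9: CDB Add2=29 | r0:Mul2,r1:5,r2:4,r3:Add1,r4:30,r5:1
c10: CDB Mul2=120 | r0:120,r1:5,r2:4,r3:Add1,r4:30,r5:1
c11: - | r0:120,r1:5,r2:4,r3:Add1,r4:30,r5:1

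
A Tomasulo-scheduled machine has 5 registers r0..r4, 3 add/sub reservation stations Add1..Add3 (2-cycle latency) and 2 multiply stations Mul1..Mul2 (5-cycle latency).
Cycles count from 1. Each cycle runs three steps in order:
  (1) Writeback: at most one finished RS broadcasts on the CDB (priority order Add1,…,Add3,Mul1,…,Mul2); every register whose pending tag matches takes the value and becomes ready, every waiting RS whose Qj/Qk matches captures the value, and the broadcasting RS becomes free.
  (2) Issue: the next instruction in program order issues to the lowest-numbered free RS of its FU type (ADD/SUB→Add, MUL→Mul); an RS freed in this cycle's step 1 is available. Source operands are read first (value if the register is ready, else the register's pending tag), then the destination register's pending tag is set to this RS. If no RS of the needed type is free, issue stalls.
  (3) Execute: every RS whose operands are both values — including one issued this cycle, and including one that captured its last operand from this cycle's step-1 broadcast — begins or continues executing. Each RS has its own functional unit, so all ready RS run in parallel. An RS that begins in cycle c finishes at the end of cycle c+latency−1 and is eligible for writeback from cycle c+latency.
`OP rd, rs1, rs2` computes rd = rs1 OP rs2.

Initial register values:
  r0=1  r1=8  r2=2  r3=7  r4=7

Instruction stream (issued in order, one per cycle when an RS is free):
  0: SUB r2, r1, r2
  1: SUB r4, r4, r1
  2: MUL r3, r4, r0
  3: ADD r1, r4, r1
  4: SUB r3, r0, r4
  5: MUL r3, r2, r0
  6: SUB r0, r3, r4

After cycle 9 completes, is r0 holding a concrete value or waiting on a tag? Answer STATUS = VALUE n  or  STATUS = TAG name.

  c1: issue SUB r2<-Add1  regs: r0:1,r1:8,r2:Add1,r3:7,r4:7
  c2: issue SUB r4<-Add2  regs: r0:1,r1:8,r2:Add1,r3:7,r4:Add2
  c3: CDB Add1=6; issue MUL r3<-Mul1  regs: r0:1,r1:8,r2:6,r3:Mul1,r4:Add2
  c4: CDB Add2=-1; issue ADD r1<-Add1  regs: r0:1,r1:Add1,r2:6,r3:Mul1,r4:-1
  c5: issue SUB r3<-Add2  regs: r0:1,r1:Add1,r2:6,r3:Add2,r4:-1
  c6: CDB Add1=7; issue MUL r3<-Mul2  regs: r0:1,r1:7,r2:6,r3:Mul2,r4:-1
  c7: CDB Add2=2; issue SUB r0<-Add1  regs: r0:Add1,r1:7,r2:6,r3:Mul2,r4:-1
  c8: -  regs: r0:Add1,r1:7,r2:6,r3:Mul2,r4:-1
  c9: CDB Mul1=-1  regs: r0:Add1,r1:7,r2:6,r3:Mul2,r4:-1

STATUS = TAG Add1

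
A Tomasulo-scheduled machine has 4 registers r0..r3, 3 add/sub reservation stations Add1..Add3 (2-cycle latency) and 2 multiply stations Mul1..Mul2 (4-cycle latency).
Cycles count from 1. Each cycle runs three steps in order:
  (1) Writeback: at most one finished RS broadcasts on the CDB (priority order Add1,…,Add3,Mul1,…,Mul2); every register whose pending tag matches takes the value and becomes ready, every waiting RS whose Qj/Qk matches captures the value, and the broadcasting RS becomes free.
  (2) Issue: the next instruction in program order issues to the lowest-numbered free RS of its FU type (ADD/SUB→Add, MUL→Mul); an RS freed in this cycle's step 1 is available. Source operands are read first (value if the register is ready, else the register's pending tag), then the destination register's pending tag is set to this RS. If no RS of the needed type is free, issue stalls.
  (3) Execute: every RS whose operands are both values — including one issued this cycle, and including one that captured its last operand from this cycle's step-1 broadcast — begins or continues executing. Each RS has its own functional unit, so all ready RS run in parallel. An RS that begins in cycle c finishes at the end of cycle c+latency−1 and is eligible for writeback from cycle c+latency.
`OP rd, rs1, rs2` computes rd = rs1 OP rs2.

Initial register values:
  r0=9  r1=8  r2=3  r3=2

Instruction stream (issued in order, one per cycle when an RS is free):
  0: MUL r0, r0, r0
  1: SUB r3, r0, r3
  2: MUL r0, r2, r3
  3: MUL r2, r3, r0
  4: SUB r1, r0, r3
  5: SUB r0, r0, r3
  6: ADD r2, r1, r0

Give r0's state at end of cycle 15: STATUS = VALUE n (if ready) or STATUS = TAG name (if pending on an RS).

cycle 1: issue MUL r0<-Mul1 // r0:Mul1,r1:8,r2:3,r3:2
cycle 2: issue SUB r3<-Add1 // r0:Mul1,r1:8,r2:3,r3:Add1
cycle 3: issue MUL r0<-Mul2 // r0:Mul2,r1:8,r2:3,r3:Add1
cycle 4: stall // r0:Mul2,r1:8,r2:3,r3:Add1
cycle 5: CDB Mul1=81; issue MUL r2<-Mul1 // r0:Mul2,r1:8,r2:Mul1,r3:Add1
cycle 6: issue SUB r1<-Add2 // r0:Mul2,r1:Add2,r2:Mul1,r3:Add1
cycle 7: CDB Add1=79; issue SUB r0<-Add1 // r0:Add1,r1:Add2,r2:Mul1,r3:79
cycle 8: issue ADD r2<-Add3 // r0:Add1,r1:Add2,r2:Add3,r3:79
cycle 9: - // r0:Add1,r1:Add2,r2:Add3,r3:79
cycle 10: - // r0:Add1,r1:Add2,r2:Add3,r3:79
cycle 11: CDB Mul2=237 // r0:Add1,r1:Add2,r2:Add3,r3:79
cycle 12: - // r0:Add1,r1:Add2,r2:Add3,r3:79
cycle 13: CDB Add1=158 // r0:158,r1:Add2,r2:Add3,r3:79
cycle 14: CDB Add2=158 // r0:158,r1:158,r2:Add3,r3:79
cycle 15: CDB Mul1=18723 // r0:158,r1:158,r2:Add3,r3:79

STATUS = VALUE 158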